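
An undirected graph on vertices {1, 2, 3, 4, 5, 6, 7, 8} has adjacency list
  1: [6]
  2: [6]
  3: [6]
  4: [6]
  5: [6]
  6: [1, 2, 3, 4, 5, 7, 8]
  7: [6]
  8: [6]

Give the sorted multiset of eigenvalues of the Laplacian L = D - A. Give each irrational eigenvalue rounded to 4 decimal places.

[0, 1, 1, 1, 1, 1, 1, 8]

With the vertex order [1, 2, 3, 4, 5, 6, 7, 8], the degrees are [1, 1, 1, 1, 1, 7, 1, 1], giving D = diag(1, 1, 1, 1, 1, 7, 1, 1) and L = D - A. Diagonalising L (or applying a numerical eigensolver to the 8x8 matrix) gives the spectrum above. There is one zero in the spectrum, matching the 1 component. The eigenvalues sum to 14, which equals trace(L) = 2|E|.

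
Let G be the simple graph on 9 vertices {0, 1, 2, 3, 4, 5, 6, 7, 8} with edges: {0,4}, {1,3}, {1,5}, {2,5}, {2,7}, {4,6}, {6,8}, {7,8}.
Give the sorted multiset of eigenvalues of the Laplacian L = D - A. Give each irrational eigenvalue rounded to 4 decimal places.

Each diagonal entry of L is the vertex degree and each off-diagonal entry is -1 where an edge is present, 0 otherwise; in the order [0, 1, 2, 3, 4, 5, 6, 7, 8] the diagonal is [1, 2, 2, 1, 2, 2, 2, 2, 2]. Since every row of L sums to 0, the all-ones vector is in the kernel and 0 is an eigenvalue. There is one zero in the spectrum, matching the 1 component. By the matrix-tree theorem the graph has (1/9) * product of the nonzero eigenvalues = 1 spanning tree.

[0, 0.1206, 0.4679, 1, 1.6527, 2.3473, 3, 3.5321, 3.8794]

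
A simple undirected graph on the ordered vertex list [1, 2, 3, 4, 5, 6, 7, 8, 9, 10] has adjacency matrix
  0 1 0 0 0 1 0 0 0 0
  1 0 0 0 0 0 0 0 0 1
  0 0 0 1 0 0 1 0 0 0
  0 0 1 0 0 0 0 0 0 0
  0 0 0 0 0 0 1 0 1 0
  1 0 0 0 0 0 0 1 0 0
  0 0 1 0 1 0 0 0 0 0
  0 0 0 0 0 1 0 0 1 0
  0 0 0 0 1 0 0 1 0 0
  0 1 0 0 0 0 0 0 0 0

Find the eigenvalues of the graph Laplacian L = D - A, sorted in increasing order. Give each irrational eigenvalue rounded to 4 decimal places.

[0, 0.0979, 0.3820, 0.8244, 1.3820, 2, 2.6180, 3.1756, 3.6180, 3.9021]

Each diagonal entry of L is the vertex degree and each off-diagonal entry is -1 where an edge is present, 0 otherwise; in the order [1, 2, 3, 4, 5, 6, 7, 8, 9, 10] the diagonal is [2, 2, 2, 1, 2, 2, 2, 2, 2, 1]. Diagonalising L (or applying a numerical eigensolver to the 10x10 matrix) gives the spectrum above. The single zero eigenvalue shows the graph is connected. There is one zero in the spectrum, matching the 1 component.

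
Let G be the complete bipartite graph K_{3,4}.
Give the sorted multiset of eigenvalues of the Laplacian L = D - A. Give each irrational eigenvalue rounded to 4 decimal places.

The graph has 7 vertices and degree multiset [4, 4, 4, 3, 3, 3, 3]; D is the diagonal matrix of degrees and L = D - A. Since every row of L sums to 0, the all-ones vector is in the kernel and 0 is an eigenvalue. The single zero eigenvalue shows the graph is connected.

[0, 3, 3, 3, 4, 4, 7]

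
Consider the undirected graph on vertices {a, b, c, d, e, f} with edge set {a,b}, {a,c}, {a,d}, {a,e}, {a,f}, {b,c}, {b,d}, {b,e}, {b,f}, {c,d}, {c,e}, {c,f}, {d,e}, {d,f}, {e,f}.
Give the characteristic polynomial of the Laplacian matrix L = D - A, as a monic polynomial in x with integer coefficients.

With the vertex order [a, b, c, d, e, f], the degrees are [5, 5, 5, 5, 5, 5], giving D = diag(5, 5, 5, 5, 5, 5) and L = D - A. Computing det(xI - L) by cofactor expansion (or equivalently via sum-over-permutations) gives x^6 - 30x^5 + 360x^4 - 2160x^3 + 6480x^2 - 7776x. Since p(0) = det(-L) = 0, x divides p(x). There is one zero in the spectrum, matching the 1 component.

x^6 - 30x^5 + 360x^4 - 2160x^3 + 6480x^2 - 7776x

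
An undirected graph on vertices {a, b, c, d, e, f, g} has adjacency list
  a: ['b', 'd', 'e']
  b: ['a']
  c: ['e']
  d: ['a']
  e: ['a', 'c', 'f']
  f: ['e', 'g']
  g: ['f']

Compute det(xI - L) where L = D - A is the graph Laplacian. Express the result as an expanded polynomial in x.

x^7 - 12x^6 + 53x^5 - 108x^4 + 105x^3 - 46x^2 + 7x

With the vertex order [a, b, c, d, e, f, g], the degrees are [3, 1, 1, 1, 3, 2, 1], giving D = diag(3, 1, 1, 1, 3, 2, 1) and L = D - A. Computing det(xI - L) by cofactor expansion (or equivalently via sum-over-permutations) gives x^7 - 12x^6 + 53x^5 - 108x^4 + 105x^3 - 46x^2 + 7x. The constant term is 0 because L is singular (the all-ones vector lies in its kernel). There is one zero in the spectrum, matching the 1 component. The eigenvalues sum to 12, which equals trace(L) = 2|E|.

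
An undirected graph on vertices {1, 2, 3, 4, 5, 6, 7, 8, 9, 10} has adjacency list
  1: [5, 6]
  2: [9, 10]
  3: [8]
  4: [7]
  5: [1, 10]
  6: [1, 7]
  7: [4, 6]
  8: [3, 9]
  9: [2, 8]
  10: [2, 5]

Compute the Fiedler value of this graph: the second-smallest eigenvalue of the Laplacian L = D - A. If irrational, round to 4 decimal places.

0.0979

With the vertex order [1, 2, 3, 4, 5, 6, 7, 8, 9, 10], the degrees are [2, 2, 1, 1, 2, 2, 2, 2, 2, 2], giving D = diag(2, 2, 1, 1, 2, 2, 2, 2, 2, 2) and L = D - A. The smallest Laplacian eigenvalue is always 0. The next one, lambda_2 = 0.0979, measures how hard the graph is to disconnect: larger values mean better connectivity. The largest eigenvalue, 3.9021, is at most the vertex count 10.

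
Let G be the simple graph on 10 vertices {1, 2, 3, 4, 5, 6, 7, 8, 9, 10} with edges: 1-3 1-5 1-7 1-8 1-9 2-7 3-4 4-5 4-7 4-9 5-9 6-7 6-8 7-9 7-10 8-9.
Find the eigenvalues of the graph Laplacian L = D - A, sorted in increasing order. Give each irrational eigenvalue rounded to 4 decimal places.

[0, 0.8027, 1, 1.3777, 2.2182, 3.1830, 4.3086, 5.1028, 6.4094, 7.5975]

Each diagonal entry of L is the vertex degree and each off-diagonal entry is -1 where an edge is present, 0 otherwise; in the order [1, 2, 3, 4, 5, 6, 7, 8, 9, 10] the diagonal is [5, 1, 2, 4, 3, 2, 6, 3, 5, 1]. Diagonalising L (or applying a numerical eigensolver to the 10x10 matrix) gives the spectrum above.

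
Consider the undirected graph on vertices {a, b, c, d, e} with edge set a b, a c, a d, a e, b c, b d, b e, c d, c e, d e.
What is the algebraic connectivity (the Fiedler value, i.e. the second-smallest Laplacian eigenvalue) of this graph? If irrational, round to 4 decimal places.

With the vertex order [a, b, c, d, e], the degrees are [4, 4, 4, 4, 4], giving D = diag(4, 4, 4, 4, 4) and L = D - A. The sorted Laplacian eigenvalues are [0, 5, 5, 5, 5]; the algebraic connectivity is the second entry, 5. By the matrix-tree theorem the graph has (1/5) * product of the nonzero eigenvalues = 125 spanning trees. The eigenvalues sum to 20, which equals trace(L) = 2|E|.

5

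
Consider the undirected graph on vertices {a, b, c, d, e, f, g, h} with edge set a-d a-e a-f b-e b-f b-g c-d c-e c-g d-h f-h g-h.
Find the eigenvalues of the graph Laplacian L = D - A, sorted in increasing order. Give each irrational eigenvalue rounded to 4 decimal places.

With the vertex order [a, b, c, d, e, f, g, h], the degrees are [3, 3, 3, 3, 3, 3, 3, 3], giving D = diag(3, 3, 3, 3, 3, 3, 3, 3) and L = D - A. Diagonalising L (or applying a numerical eigensolver to the 8x8 matrix) gives the spectrum above. The eigenvalues sum to 24, which equals trace(L) = 2|E|.

[0, 2, 2, 2, 4, 4, 4, 6]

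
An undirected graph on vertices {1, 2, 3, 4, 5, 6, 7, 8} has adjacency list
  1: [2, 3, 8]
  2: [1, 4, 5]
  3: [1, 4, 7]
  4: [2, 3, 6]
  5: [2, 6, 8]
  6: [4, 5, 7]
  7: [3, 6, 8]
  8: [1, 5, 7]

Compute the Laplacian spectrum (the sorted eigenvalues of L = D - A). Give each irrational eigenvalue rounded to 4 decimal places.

Reading degrees in the order [1, 2, 3, 4, 5, 6, 7, 8] gives [3, 3, 3, 3, 3, 3, 3, 3]; set D = diag(3, 3, 3, 3, 3, 3, 3, 3) and form L = D - A. L is symmetric positive semidefinite, so every eigenvalue is real and nonnegative. The largest eigenvalue, 6, is at most the vertex count 8. The eigenvalues sum to 24, which equals trace(L) = 2|E|.

[0, 2, 2, 2, 4, 4, 4, 6]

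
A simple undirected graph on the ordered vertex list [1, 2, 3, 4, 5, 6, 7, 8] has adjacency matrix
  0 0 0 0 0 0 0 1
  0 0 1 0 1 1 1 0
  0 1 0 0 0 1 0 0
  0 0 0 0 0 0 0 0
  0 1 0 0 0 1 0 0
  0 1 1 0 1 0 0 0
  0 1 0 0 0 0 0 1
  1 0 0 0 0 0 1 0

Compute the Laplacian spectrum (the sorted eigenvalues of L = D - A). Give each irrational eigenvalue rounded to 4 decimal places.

With the vertex order [1, 2, 3, 4, 5, 6, 7, 8], the degrees are [1, 4, 2, 0, 2, 3, 2, 2], giving D = diag(1, 4, 2, 0, 2, 3, 2, 2) and L = D - A. Diagonalising L (or applying a numerical eigensolver to the 8x8 matrix) gives the spectrum above. The 2 zero eigenvalues correspond to the 2 connected components. The largest eigenvalue, 5.0965, is at most the vertex count 8.

[0, 0, 0.2955, 1.4911, 2, 3.1169, 4, 5.0965]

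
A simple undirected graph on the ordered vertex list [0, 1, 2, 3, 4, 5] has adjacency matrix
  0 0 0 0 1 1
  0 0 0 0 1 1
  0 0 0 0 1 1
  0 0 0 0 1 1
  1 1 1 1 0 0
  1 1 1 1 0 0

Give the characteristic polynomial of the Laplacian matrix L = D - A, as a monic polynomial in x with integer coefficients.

With the vertex order [0, 1, 2, 3, 4, 5], the degrees are [2, 2, 2, 2, 4, 4], giving D = diag(2, 2, 2, 2, 4, 4) and L = D - A. Computing det(xI - L) by cofactor expansion (or equivalently via sum-over-permutations) gives x^6 - 16x^5 + 96x^4 - 272x^3 + 368x^2 - 192x. The coefficient of x^5 equals -trace(L) = -16, matching the sum of degrees. By the matrix-tree theorem the graph has (1/6) * product of the nonzero eigenvalues = 32 spanning trees. The eigenvalues sum to 16, which equals trace(L) = 2|E|.

x^6 - 16x^5 + 96x^4 - 272x^3 + 368x^2 - 192x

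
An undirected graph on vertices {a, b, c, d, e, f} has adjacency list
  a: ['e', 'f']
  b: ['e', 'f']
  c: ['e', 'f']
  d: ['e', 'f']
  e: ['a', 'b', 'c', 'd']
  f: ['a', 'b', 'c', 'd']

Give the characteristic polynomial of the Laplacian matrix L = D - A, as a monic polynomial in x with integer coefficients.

Each diagonal entry of L is the vertex degree and each off-diagonal entry is -1 where an edge is present, 0 otherwise; in the order [a, b, c, d, e, f] the diagonal is [2, 2, 2, 2, 4, 4]. Computing det(xI - L) by cofactor expansion (or equivalently via sum-over-permutations) gives x^6 - 16x^5 + 96x^4 - 272x^3 + 368x^2 - 192x. The coefficient of x^5 equals -trace(L) = -16, matching the sum of degrees. The largest eigenvalue, 6, is at most the vertex count 6.

x^6 - 16x^5 + 96x^4 - 272x^3 + 368x^2 - 192x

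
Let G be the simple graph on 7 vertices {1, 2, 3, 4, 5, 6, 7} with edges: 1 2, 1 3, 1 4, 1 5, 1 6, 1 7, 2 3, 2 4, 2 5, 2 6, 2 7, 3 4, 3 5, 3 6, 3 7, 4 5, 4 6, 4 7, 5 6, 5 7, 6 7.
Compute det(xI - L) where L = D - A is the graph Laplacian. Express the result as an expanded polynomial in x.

x^7 - 42x^6 + 735x^5 - 6860x^4 + 36015x^3 - 100842x^2 + 117649x

Reading degrees in the order [1, 2, 3, 4, 5, 6, 7] gives [6, 6, 6, 6, 6, 6, 6]; set D = diag(6, 6, 6, 6, 6, 6, 6) and form L = D - A. The eigenvalues of L are [0, 7, 7, 7, 7, 7, 7]; the characteristic polynomial is the product of (x - lambda_i), which multiplies out to x^7 - 42x^6 + 735x^5 - 6860x^4 + 36015x^3 - 100842x^2 + 117649x. The constant term is 0 because L is singular (the all-ones vector lies in its kernel).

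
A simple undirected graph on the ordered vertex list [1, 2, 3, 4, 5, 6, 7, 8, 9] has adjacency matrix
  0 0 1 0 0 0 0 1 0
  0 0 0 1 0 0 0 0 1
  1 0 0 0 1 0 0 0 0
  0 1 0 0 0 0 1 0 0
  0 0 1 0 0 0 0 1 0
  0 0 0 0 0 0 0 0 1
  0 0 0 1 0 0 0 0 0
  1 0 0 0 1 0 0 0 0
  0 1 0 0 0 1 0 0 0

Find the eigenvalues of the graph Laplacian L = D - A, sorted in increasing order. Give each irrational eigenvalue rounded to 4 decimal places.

Reading degrees in the order [1, 2, 3, 4, 5, 6, 7, 8, 9] gives [2, 2, 2, 2, 2, 1, 1, 2, 2]; set D = diag(2, 2, 2, 2, 2, 1, 1, 2, 2) and form L = D - A. The multiplicity of 0 as a Laplacian eigenvalue equals the number of connected components. The 2 zero eigenvalues correspond to the 2 connected components. The eigenvalues sum to 16, which equals trace(L) = 2|E|.

[0, 0, 0.3820, 1.3820, 2, 2, 2.6180, 3.6180, 4]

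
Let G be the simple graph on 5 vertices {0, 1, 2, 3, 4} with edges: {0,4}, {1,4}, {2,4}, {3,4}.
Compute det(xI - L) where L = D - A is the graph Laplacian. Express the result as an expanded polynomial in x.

x^5 - 8x^4 + 18x^3 - 16x^2 + 5x

Each diagonal entry of L is the vertex degree and each off-diagonal entry is -1 where an edge is present, 0 otherwise; in the order [0, 1, 2, 3, 4] the diagonal is [1, 1, 1, 1, 4]. L has integer entries, so p(x) = det(xI - L) has integer coefficients. Expanding the determinant yields x^5 - 8x^4 + 18x^3 - 16x^2 + 5x. The coefficient of x^4 equals -trace(L) = -8, matching the sum of degrees. The eigenvalues sum to 8, which equals trace(L) = 2|E|.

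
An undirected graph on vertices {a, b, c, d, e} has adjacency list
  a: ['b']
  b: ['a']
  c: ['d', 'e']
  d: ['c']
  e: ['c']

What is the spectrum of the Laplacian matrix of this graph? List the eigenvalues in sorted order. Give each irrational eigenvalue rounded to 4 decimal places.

Reading degrees in the order [a, b, c, d, e] gives [1, 1, 2, 1, 1]; set D = diag(1, 1, 2, 1, 1) and form L = D - A. L is symmetric positive semidefinite, so every eigenvalue is real and nonnegative. The 2 zero eigenvalues correspond to the 2 connected components. There are 2 zeros in the spectrum, matching the 2 components.

[0, 0, 1, 2, 3]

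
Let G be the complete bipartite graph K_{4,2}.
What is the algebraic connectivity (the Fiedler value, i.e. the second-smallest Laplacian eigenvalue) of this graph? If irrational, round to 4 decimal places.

2

The graph has 6 vertices and degree multiset [4, 4, 2, 2, 2, 2]; D is the diagonal matrix of degrees and L = D - A. The smallest Laplacian eigenvalue is always 0. The next one, lambda_2 = 2, measures how hard the graph is to disconnect: larger values mean better connectivity. By the matrix-tree theorem the graph has (1/6) * product of the nonzero eigenvalues = 32 spanning trees.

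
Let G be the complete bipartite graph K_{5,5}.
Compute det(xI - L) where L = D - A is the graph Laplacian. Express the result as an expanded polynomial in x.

x^10 - 50x^9 + 1100x^8 - 14000x^7 + 113750x^6 - 612500x^5 + 2187500x^4 - 5000000x^3 + 6640625x^2 - 3906250x

The graph has 10 vertices and degree multiset [5, 5, 5, 5, 5, 5, 5, 5, 5, 5]; D is the diagonal matrix of degrees and L = D - A. Computing det(xI - L) by cofactor expansion (or equivalently via sum-over-permutations) gives x^10 - 50x^9 + 1100x^8 - 14000x^7 + 113750x^6 - 612500x^5 + 2187500x^4 - 5000000x^3 + 6640625x^2 - 3906250x. The constant term is 0 because L is singular (the all-ones vector lies in its kernel). By the matrix-tree theorem the graph has (1/10) * product of the nonzero eigenvalues = 390625 spanning trees.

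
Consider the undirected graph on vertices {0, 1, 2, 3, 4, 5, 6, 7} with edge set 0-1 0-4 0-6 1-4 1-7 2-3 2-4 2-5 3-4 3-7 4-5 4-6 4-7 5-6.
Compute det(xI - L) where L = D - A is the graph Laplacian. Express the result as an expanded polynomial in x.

x^8 - 28x^7 + 322x^6 - 1974x^5 + 6965x^4 - 14126x^3 + 15225x^2 - 6728x

Each diagonal entry of L is the vertex degree and each off-diagonal entry is -1 where an edge is present, 0 otherwise; in the order [0, 1, 2, 3, 4, 5, 6, 7] the diagonal is [3, 3, 3, 3, 7, 3, 3, 3]. Computing det(xI - L) by cofactor expansion (or equivalently via sum-over-permutations) gives x^8 - 28x^7 + 322x^6 - 1974x^5 + 6965x^4 - 14126x^3 + 15225x^2 - 6728x. The constant term is 0 because L is singular (the all-ones vector lies in its kernel). There is one zero in the spectrum, matching the 1 component. The largest eigenvalue, 8, is at most the vertex count 8.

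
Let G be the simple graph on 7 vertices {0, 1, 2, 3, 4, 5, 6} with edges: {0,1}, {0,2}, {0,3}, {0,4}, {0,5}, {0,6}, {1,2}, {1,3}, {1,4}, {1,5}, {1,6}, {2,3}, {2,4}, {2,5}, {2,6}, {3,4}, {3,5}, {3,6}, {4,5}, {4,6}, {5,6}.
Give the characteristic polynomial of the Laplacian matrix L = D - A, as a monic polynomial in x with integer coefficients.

With the vertex order [0, 1, 2, 3, 4, 5, 6], the degrees are [6, 6, 6, 6, 6, 6, 6], giving D = diag(6, 6, 6, 6, 6, 6, 6) and L = D - A. L has integer entries, so p(x) = det(xI - L) has integer coefficients. Expanding the determinant yields x^7 - 42x^6 + 735x^5 - 6860x^4 + 36015x^3 - 100842x^2 + 117649x. Since p(0) = det(-L) = 0, x divides p(x). The eigenvalues sum to 42, which equals trace(L) = 2|E|. By the matrix-tree theorem the graph has (1/7) * product of the nonzero eigenvalues = 16807 spanning trees.

x^7 - 42x^6 + 735x^5 - 6860x^4 + 36015x^3 - 100842x^2 + 117649x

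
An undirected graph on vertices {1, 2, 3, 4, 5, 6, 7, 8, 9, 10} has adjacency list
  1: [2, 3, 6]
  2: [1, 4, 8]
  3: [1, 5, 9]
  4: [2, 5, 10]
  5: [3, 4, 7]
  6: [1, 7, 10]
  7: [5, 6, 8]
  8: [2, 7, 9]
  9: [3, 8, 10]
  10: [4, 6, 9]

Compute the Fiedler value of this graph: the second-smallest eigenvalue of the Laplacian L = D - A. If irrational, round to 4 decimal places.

2

With the vertex order [1, 2, 3, 4, 5, 6, 7, 8, 9, 10], the degrees are [3, 3, 3, 3, 3, 3, 3, 3, 3, 3], giving D = diag(3, 3, 3, 3, 3, 3, 3, 3, 3, 3) and L = D - A. Computing the eigenvalues of L and sorting gives [0, 2, 2, 2, 2, 2, 5, 5, 5, 5]. The Fiedler value lambda_2 = 2 is strictly positive, so the graph is connected. The largest eigenvalue, 5, is at most the vertex count 10.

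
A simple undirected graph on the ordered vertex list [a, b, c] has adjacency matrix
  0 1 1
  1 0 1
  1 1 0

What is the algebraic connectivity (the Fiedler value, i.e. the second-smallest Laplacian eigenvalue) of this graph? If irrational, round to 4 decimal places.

Reading degrees in the order [a, b, c] gives [2, 2, 2]; set D = diag(2, 2, 2) and form L = D - A. Computing the eigenvalues of L and sorting gives [0, 3, 3]. The Fiedler value lambda_2 = 3 is strictly positive, so the graph is connected. The eigenvalues sum to 6, which equals trace(L) = 2|E|.

3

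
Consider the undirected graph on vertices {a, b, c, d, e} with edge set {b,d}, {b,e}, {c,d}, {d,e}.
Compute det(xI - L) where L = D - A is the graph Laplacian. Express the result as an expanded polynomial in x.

x^5 - 8x^4 + 19x^3 - 12x^2

Reading degrees in the order [a, b, c, d, e] gives [0, 2, 1, 3, 2]; set D = diag(0, 2, 1, 3, 2) and form L = D - A. L has integer entries, so p(x) = det(xI - L) has integer coefficients. Expanding the determinant yields x^5 - 8x^4 + 19x^3 - 12x^2. The constant term is 0 because L is singular (the all-ones vector lies in its kernel).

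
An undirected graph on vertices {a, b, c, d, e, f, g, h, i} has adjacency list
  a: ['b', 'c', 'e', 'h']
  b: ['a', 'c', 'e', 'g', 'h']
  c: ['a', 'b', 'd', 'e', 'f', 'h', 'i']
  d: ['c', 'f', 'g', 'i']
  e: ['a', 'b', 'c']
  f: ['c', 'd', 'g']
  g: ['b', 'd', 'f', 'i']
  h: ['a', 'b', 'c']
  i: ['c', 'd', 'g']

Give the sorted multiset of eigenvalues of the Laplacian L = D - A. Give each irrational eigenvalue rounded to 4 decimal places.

Reading degrees in the order [a, b, c, d, e, f, g, h, i] gives [4, 5, 7, 4, 3, 3, 4, 3, 3]; set D = diag(4, 5, 7, 4, 3, 3, 4, 3, 3) and form L = D - A. Since every row of L sums to 0, the all-ones vector is in the kernel and 0 is an eigenvalue. The single zero eigenvalue shows the graph is connected. The eigenvalues sum to 36, which equals trace(L) = 2|E|.

[0, 1.2635, 3, 3, 4.3599, 5, 5, 6.1754, 8.2012]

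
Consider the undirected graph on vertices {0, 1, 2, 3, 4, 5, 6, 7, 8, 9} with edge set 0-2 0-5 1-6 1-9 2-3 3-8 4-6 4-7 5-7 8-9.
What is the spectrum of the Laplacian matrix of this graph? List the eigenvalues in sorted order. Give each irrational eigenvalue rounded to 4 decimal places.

[0, 0.3820, 0.3820, 1.3820, 1.3820, 2.6180, 2.6180, 3.6180, 3.6180, 4]

Each diagonal entry of L is the vertex degree and each off-diagonal entry is -1 where an edge is present, 0 otherwise; in the order [0, 1, 2, 3, 4, 5, 6, 7, 8, 9] the diagonal is [2, 2, 2, 2, 2, 2, 2, 2, 2, 2]. L is symmetric positive semidefinite, so every eigenvalue is real and nonnegative. There is one zero in the spectrum, matching the 1 component.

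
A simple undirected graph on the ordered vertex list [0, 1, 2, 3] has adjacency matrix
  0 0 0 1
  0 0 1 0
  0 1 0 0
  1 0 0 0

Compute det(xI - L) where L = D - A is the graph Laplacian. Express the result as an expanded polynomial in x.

With the vertex order [0, 1, 2, 3], the degrees are [1, 1, 1, 1], giving D = diag(1, 1, 1, 1) and L = D - A. L has integer entries, so p(x) = det(xI - L) has integer coefficients. Expanding the determinant yields x^4 - 4x^3 + 4x^2. The coefficient of x^3 equals -trace(L) = -4, matching the sum of degrees. There are 2 zeros in the spectrum, matching the 2 components. The eigenvalues sum to 4, which equals trace(L) = 2|E|.

x^4 - 4x^3 + 4x^2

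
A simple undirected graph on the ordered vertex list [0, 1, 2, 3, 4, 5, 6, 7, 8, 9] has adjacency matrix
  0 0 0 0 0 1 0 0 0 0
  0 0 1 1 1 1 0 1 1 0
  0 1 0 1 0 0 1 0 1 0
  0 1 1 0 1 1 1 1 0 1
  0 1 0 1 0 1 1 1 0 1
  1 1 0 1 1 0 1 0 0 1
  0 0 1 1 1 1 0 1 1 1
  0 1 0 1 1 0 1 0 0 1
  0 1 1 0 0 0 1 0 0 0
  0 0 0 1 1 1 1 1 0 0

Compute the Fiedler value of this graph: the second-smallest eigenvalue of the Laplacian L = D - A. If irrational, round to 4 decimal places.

Reading degrees in the order [0, 1, 2, 3, 4, 5, 6, 7, 8, 9] gives [1, 6, 4, 7, 6, 6, 7, 5, 3, 5]; set D = diag(1, 6, 4, 7, 6, 6, 7, 5, 3, 5) and form L = D - A. Computing the eigenvalues of L and sorting gives [0, 0.9128, 2.4355, 4.4587, 5.4005, 5.6627, 7, 7.2891, 8.1141, 8.7266]. The Fiedler value lambda_2 = 0.9128 is strictly positive, so the graph is connected.

0.9128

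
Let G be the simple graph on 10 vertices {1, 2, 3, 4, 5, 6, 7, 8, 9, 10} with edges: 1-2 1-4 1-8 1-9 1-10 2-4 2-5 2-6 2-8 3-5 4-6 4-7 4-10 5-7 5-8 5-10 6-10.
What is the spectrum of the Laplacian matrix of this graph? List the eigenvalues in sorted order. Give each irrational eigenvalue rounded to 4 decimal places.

[0, 0.7402, 1.0250, 1.8990, 2.3965, 4.0371, 4.7194, 5.3954, 6.4908, 7.2966]

Each diagonal entry of L is the vertex degree and each off-diagonal entry is -1 where an edge is present, 0 otherwise; in the order [1, 2, 3, 4, 5, 6, 7, 8, 9, 10] the diagonal is [5, 5, 1, 5, 5, 3, 2, 3, 1, 4]. L is symmetric positive semidefinite, so every eigenvalue is real and nonnegative. The single zero eigenvalue shows the graph is connected. The eigenvalues sum to 34, which equals trace(L) = 2|E|. The largest eigenvalue, 7.2966, is at most the vertex count 10.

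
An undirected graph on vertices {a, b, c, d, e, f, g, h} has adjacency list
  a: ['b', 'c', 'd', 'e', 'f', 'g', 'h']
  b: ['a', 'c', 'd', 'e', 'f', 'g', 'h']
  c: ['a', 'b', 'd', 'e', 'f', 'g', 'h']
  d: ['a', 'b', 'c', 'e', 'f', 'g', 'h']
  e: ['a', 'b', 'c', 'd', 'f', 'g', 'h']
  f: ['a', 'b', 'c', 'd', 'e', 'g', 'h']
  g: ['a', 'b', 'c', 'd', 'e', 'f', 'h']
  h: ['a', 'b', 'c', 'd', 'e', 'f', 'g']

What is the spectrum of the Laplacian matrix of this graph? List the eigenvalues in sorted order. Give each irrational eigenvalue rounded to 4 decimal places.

[0, 8, 8, 8, 8, 8, 8, 8]

Reading degrees in the order [a, b, c, d, e, f, g, h] gives [7, 7, 7, 7, 7, 7, 7, 7]; set D = diag(7, 7, 7, 7, 7, 7, 7, 7) and form L = D - A. Since every row of L sums to 0, the all-ones vector is in the kernel and 0 is an eigenvalue. The single zero eigenvalue shows the graph is connected. The eigenvalues sum to 56, which equals trace(L) = 2|E|. The largest eigenvalue, 8, is at most the vertex count 8.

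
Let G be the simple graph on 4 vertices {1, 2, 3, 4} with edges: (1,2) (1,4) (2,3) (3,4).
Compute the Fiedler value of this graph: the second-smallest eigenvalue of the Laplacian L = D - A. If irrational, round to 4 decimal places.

With the vertex order [1, 2, 3, 4], the degrees are [2, 2, 2, 2], giving D = diag(2, 2, 2, 2) and L = D - A. The sorted Laplacian eigenvalues are [0, 2, 2, 4]; the algebraic connectivity is the second entry, 2. By the matrix-tree theorem the graph has (1/4) * product of the nonzero eigenvalues = 4 spanning trees.

2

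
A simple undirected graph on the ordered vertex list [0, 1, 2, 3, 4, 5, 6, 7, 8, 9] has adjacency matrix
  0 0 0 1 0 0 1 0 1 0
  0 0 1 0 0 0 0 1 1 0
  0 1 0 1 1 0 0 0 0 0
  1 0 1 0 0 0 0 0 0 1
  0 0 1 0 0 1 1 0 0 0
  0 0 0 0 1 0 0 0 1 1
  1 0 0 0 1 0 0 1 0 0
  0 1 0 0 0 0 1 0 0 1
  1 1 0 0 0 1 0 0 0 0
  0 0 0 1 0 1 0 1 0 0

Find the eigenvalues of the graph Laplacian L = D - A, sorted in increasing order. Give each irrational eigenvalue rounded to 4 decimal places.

[0, 2, 2, 2, 2, 2, 5, 5, 5, 5]

Reading degrees in the order [0, 1, 2, 3, 4, 5, 6, 7, 8, 9] gives [3, 3, 3, 3, 3, 3, 3, 3, 3, 3]; set D = diag(3, 3, 3, 3, 3, 3, 3, 3, 3, 3) and form L = D - A. The multiplicity of 0 as a Laplacian eigenvalue equals the number of connected components. The largest eigenvalue, 5, is at most the vertex count 10.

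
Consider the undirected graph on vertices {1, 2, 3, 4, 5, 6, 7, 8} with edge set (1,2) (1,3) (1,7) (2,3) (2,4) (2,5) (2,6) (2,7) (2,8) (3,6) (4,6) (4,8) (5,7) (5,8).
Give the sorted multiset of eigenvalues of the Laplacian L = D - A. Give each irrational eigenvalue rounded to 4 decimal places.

With the vertex order [1, 2, 3, 4, 5, 6, 7, 8], the degrees are [3, 7, 3, 3, 3, 3, 3, 3], giving D = diag(3, 7, 3, 3, 3, 3, 3, 3) and L = D - A. The multiplicity of 0 as a Laplacian eigenvalue equals the number of connected components. The single zero eigenvalue shows the graph is connected.

[0, 1.7530, 1.7530, 3.4450, 3.4450, 4.8019, 4.8019, 8]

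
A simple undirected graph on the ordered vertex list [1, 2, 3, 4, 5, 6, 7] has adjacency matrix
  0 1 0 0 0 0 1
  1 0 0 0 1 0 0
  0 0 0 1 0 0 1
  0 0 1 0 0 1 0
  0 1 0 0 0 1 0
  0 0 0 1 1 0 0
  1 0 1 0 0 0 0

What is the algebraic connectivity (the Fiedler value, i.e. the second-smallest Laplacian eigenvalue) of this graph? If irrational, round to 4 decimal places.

With the vertex order [1, 2, 3, 4, 5, 6, 7], the degrees are [2, 2, 2, 2, 2, 2, 2], giving D = diag(2, 2, 2, 2, 2, 2, 2) and L = D - A. The smallest Laplacian eigenvalue is always 0. The next one, lambda_2 = 0.7530, measures how hard the graph is to disconnect: larger values mean better connectivity. By the matrix-tree theorem the graph has (1/7) * product of the nonzero eigenvalues = 7 spanning trees. The largest eigenvalue, 3.8019, is at most the vertex count 7.

0.7530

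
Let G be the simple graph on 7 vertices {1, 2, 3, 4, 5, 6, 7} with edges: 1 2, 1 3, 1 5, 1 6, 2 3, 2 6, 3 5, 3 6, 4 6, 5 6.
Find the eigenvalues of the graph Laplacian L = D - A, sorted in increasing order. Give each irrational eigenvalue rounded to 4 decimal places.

[0, 0, 1, 3, 5, 5, 6]

Each diagonal entry of L is the vertex degree and each off-diagonal entry is -1 where an edge is present, 0 otherwise; in the order [1, 2, 3, 4, 5, 6, 7] the diagonal is [4, 3, 4, 1, 3, 5, 0]. L is symmetric positive semidefinite, so every eigenvalue is real and nonnegative. The 2 zero eigenvalues correspond to the 2 connected components. There are 2 zeros in the spectrum, matching the 2 components.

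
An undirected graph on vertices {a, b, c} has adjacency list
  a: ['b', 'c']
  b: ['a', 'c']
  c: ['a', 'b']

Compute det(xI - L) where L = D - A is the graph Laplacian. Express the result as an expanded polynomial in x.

Each diagonal entry of L is the vertex degree and each off-diagonal entry is -1 where an edge is present, 0 otherwise; in the order [a, b, c] the diagonal is [2, 2, 2]. The eigenvalues of L are [0, 3, 3]; the characteristic polynomial is the product of (x - lambda_i), which multiplies out to x^3 - 6x^2 + 9x. Since p(0) = det(-L) = 0, x divides p(x).

x^3 - 6x^2 + 9x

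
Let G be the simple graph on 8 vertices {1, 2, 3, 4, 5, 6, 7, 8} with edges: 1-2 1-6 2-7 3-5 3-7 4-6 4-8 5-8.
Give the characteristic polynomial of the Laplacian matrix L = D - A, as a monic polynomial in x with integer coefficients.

x^8 - 16x^7 + 104x^6 - 352x^5 + 660x^4 - 672x^3 + 336x^2 - 64x

With the vertex order [1, 2, 3, 4, 5, 6, 7, 8], the degrees are [2, 2, 2, 2, 2, 2, 2, 2], giving D = diag(2, 2, 2, 2, 2, 2, 2, 2) and L = D - A. L has integer entries, so p(x) = det(xI - L) has integer coefficients. Expanding the determinant yields x^8 - 16x^7 + 104x^6 - 352x^5 + 660x^4 - 672x^3 + 336x^2 - 64x. Since p(0) = det(-L) = 0, x divides p(x). The eigenvalues sum to 16, which equals trace(L) = 2|E|.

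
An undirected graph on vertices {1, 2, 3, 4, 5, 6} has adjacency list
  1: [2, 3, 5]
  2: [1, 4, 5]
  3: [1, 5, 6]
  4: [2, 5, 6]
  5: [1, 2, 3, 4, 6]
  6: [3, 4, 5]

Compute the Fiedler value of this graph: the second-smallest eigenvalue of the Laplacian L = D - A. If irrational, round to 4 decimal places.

With the vertex order [1, 2, 3, 4, 5, 6], the degrees are [3, 3, 3, 3, 5, 3], giving D = diag(3, 3, 3, 3, 5, 3) and L = D - A. Computing the eigenvalues of L and sorting gives [0, 2.3820, 2.3820, 4.6180, 4.6180, 6]. The Fiedler value lambda_2 = 2.3820 is strictly positive, so the graph is connected. There is one zero in the spectrum, matching the 1 component.

2.3820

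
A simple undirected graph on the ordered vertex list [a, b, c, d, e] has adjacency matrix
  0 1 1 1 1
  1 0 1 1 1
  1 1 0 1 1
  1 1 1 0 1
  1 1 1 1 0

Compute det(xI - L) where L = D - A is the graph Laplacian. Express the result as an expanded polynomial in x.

Reading degrees in the order [a, b, c, d, e] gives [4, 4, 4, 4, 4]; set D = diag(4, 4, 4, 4, 4) and form L = D - A. L has integer entries, so p(x) = det(xI - L) has integer coefficients. Expanding the determinant yields x^5 - 20x^4 + 150x^3 - 500x^2 + 625x. The coefficient of x^4 equals -trace(L) = -20, matching the sum of degrees. By the matrix-tree theorem the graph has (1/5) * product of the nonzero eigenvalues = 125 spanning trees.

x^5 - 20x^4 + 150x^3 - 500x^2 + 625x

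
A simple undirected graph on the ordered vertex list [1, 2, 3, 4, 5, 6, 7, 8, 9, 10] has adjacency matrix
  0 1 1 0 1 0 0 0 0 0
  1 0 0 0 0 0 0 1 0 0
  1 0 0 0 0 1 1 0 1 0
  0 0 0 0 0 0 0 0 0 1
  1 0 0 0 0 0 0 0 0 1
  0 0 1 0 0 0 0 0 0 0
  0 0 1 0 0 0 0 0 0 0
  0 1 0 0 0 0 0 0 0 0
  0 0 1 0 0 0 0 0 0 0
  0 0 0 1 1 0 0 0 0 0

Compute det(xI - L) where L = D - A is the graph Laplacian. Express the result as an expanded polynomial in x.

x^10 - 18x^9 + 132x^8 - 514x^7 + 1162x^6 - 1568x^5 + 1249x^4 - 556x^3 + 122x^2 - 10x

Each diagonal entry of L is the vertex degree and each off-diagonal entry is -1 where an edge is present, 0 otherwise; in the order [1, 2, 3, 4, 5, 6, 7, 8, 9, 10] the diagonal is [3, 2, 4, 1, 2, 1, 1, 1, 1, 2]. Computing det(xI - L) by cofactor expansion (or equivalently via sum-over-permutations) gives x^10 - 18x^9 + 132x^8 - 514x^7 + 1162x^6 - 1568x^5 + 1249x^4 - 556x^3 + 122x^2 - 10x. Since p(0) = det(-L) = 0, x divides p(x). The eigenvalues sum to 18, which equals trace(L) = 2|E|.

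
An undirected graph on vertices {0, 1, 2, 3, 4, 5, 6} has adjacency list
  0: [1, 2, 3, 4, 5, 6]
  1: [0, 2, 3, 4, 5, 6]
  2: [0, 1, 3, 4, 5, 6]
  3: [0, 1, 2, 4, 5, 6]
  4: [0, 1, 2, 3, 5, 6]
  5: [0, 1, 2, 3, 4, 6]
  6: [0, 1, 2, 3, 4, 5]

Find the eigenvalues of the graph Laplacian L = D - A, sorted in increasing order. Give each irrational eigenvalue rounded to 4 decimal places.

Each diagonal entry of L is the vertex degree and each off-diagonal entry is -1 where an edge is present, 0 otherwise; in the order [0, 1, 2, 3, 4, 5, 6] the diagonal is [6, 6, 6, 6, 6, 6, 6]. L is symmetric positive semidefinite, so every eigenvalue is real and nonnegative. The single zero eigenvalue shows the graph is connected. The eigenvalues sum to 42, which equals trace(L) = 2|E|.

[0, 7, 7, 7, 7, 7, 7]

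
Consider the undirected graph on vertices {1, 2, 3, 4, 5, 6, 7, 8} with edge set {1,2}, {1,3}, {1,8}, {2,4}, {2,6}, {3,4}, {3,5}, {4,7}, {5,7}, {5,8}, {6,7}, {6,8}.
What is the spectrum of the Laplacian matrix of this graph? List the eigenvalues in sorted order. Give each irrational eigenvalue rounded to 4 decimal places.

[0, 2, 2, 2, 4, 4, 4, 6]

Each diagonal entry of L is the vertex degree and each off-diagonal entry is -1 where an edge is present, 0 otherwise; in the order [1, 2, 3, 4, 5, 6, 7, 8] the diagonal is [3, 3, 3, 3, 3, 3, 3, 3]. Diagonalising L (or applying a numerical eigensolver to the 8x8 matrix) gives the spectrum above. There is one zero in the spectrum, matching the 1 component.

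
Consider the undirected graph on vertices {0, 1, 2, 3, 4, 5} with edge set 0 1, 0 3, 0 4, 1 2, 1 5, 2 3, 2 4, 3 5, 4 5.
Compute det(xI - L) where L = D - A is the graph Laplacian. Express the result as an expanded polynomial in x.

x^6 - 18x^5 + 126x^4 - 432x^3 + 729x^2 - 486x

Each diagonal entry of L is the vertex degree and each off-diagonal entry is -1 where an edge is present, 0 otherwise; in the order [0, 1, 2, 3, 4, 5] the diagonal is [3, 3, 3, 3, 3, 3]. The eigenvalues of L are [0, 3, 3, 3, 3, 6]; the characteristic polynomial is the product of (x - lambda_i), which multiplies out to x^6 - 18x^5 + 126x^4 - 432x^3 + 729x^2 - 486x. Since p(0) = det(-L) = 0, x divides p(x).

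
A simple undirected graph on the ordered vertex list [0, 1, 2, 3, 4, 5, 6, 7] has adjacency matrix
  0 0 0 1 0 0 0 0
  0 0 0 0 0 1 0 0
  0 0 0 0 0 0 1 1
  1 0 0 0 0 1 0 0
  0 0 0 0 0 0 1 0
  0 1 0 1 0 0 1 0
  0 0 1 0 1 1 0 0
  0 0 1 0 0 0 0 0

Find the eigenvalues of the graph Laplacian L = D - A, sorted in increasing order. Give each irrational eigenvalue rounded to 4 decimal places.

Each diagonal entry of L is the vertex degree and each off-diagonal entry is -1 where an edge is present, 0 otherwise; in the order [0, 1, 2, 3, 4, 5, 6, 7] the diagonal is [1, 1, 2, 2, 1, 3, 3, 1]. Diagonalising L (or applying a numerical eigensolver to the 8x8 matrix) gives the spectrum above. The single zero eigenvalue shows the graph is connected. By the matrix-tree theorem the graph has (1/8) * product of the nonzero eigenvalues = 1 spanning tree.

[0, 0.2509, 0.5858, 0.7287, 2, 2.3349, 3.4142, 4.6855]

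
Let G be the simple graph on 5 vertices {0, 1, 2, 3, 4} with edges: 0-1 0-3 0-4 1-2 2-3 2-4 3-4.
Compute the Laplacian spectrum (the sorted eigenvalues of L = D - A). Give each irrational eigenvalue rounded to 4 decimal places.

Each diagonal entry of L is the vertex degree and each off-diagonal entry is -1 where an edge is present, 0 otherwise; in the order [0, 1, 2, 3, 4] the diagonal is [3, 2, 3, 3, 3]. Diagonalising L (or applying a numerical eigensolver to the 5x5 matrix) gives the spectrum above.

[0, 2, 3, 4, 5]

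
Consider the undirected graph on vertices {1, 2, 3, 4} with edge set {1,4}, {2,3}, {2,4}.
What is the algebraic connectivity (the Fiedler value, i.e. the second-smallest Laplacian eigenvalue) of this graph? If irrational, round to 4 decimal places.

0.5858

Each diagonal entry of L is the vertex degree and each off-diagonal entry is -1 where an edge is present, 0 otherwise; in the order [1, 2, 3, 4] the diagonal is [1, 2, 1, 2]. The sorted Laplacian eigenvalues are [0, 0.5858, 2, 3.4142]; the algebraic connectivity is the second entry, 0.5858. By the matrix-tree theorem the graph has (1/4) * product of the nonzero eigenvalues = 1 spanning tree.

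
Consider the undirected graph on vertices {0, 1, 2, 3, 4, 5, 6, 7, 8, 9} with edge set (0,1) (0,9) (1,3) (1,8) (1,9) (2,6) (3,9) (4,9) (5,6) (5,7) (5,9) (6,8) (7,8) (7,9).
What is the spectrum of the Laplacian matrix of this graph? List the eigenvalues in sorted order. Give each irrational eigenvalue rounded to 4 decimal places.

Reading degrees in the order [0, 1, 2, 3, 4, 5, 6, 7, 8, 9] gives [2, 4, 1, 2, 1, 3, 3, 3, 3, 6]; set D = diag(2, 4, 1, 2, 1, 3, 3, 3, 3, 6) and form L = D - A. Diagonalising L (or applying a numerical eigensolver to the 10x10 matrix) gives the spectrum above. The eigenvalues sum to 28, which equals trace(L) = 2|E|.

[0, 0.5270, 1.0128, 1.4662, 2, 2.6727, 3.1780, 4.5982, 5.4154, 7.1298]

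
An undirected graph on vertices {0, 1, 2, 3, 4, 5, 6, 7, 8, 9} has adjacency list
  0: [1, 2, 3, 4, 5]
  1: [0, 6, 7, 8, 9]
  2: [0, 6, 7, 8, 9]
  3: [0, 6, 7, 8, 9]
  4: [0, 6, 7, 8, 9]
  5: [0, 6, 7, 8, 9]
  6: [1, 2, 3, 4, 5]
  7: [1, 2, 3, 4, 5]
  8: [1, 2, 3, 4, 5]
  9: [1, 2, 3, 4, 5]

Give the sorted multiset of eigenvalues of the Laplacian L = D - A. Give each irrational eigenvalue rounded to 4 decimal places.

[0, 5, 5, 5, 5, 5, 5, 5, 5, 10]

With the vertex order [0, 1, 2, 3, 4, 5, 6, 7, 8, 9], the degrees are [5, 5, 5, 5, 5, 5, 5, 5, 5, 5], giving D = diag(5, 5, 5, 5, 5, 5, 5, 5, 5, 5) and L = D - A. Since every row of L sums to 0, the all-ones vector is in the kernel and 0 is an eigenvalue. The single zero eigenvalue shows the graph is connected. The eigenvalues sum to 50, which equals trace(L) = 2|E|.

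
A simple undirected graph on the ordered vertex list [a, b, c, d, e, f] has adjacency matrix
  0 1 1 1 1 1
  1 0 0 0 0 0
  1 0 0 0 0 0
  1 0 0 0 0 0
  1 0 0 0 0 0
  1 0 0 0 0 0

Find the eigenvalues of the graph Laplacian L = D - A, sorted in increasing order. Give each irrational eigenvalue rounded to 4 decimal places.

[0, 1, 1, 1, 1, 6]

Each diagonal entry of L is the vertex degree and each off-diagonal entry is -1 where an edge is present, 0 otherwise; in the order [a, b, c, d, e, f] the diagonal is [5, 1, 1, 1, 1, 1]. The multiplicity of 0 as a Laplacian eigenvalue equals the number of connected components. There is one zero in the spectrum, matching the 1 component. By the matrix-tree theorem the graph has (1/6) * product of the nonzero eigenvalues = 1 spanning tree.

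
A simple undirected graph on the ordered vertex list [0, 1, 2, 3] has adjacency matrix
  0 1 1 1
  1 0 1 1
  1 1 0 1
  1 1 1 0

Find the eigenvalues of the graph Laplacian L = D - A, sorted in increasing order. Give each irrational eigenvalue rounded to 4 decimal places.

[0, 4, 4, 4]

Each diagonal entry of L is the vertex degree and each off-diagonal entry is -1 where an edge is present, 0 otherwise; in the order [0, 1, 2, 3] the diagonal is [3, 3, 3, 3]. Diagonalising L (or applying a numerical eigensolver to the 4x4 matrix) gives the spectrum above. The single zero eigenvalue shows the graph is connected.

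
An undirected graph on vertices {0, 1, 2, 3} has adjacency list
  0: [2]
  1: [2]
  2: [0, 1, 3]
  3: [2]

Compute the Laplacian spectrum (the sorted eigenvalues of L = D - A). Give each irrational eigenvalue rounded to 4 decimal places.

[0, 1, 1, 4]

With the vertex order [0, 1, 2, 3], the degrees are [1, 1, 3, 1], giving D = diag(1, 1, 3, 1) and L = D - A. Since every row of L sums to 0, the all-ones vector is in the kernel and 0 is an eigenvalue. There is one zero in the spectrum, matching the 1 component. The eigenvalues sum to 6, which equals trace(L) = 2|E|.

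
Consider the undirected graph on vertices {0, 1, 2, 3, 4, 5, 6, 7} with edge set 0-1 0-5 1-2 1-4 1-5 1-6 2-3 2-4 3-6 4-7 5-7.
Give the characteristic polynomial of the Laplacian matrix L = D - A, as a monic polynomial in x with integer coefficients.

x^8 - 22x^7 + 197x^6 - 928x^5 + 2473x^4 - 3706x^3 + 2867x^2 - 872x

Reading degrees in the order [0, 1, 2, 3, 4, 5, 6, 7] gives [2, 5, 3, 2, 3, 3, 2, 2]; set D = diag(2, 5, 3, 2, 3, 3, 2, 2) and form L = D - A. L has integer entries, so p(x) = det(xI - L) has integer coefficients. Expanding the determinant yields x^8 - 22x^7 + 197x^6 - 928x^5 + 2473x^4 - 3706x^3 + 2867x^2 - 872x. The constant term is 0 because L is singular (the all-ones vector lies in its kernel). By the matrix-tree theorem the graph has (1/8) * product of the nonzero eigenvalues = 109 spanning trees. There is one zero in the spectrum, matching the 1 component.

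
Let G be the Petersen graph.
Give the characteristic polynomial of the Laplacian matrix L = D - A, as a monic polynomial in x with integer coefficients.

x^10 - 30x^9 + 390x^8 - 2880x^7 + 13305x^6 - 39882x^5 + 77640x^4 - 94800x^3 + 66000x^2 - 20000x

The graph has 10 vertices and degree multiset [3, 3, 3, 3, 3, 3, 3, 3, 3, 3]; D is the diagonal matrix of degrees and L = D - A. The eigenvalues of L are [0, 2, 2, 2, 2, 2, 5, 5, 5, 5]; the characteristic polynomial is the product of (x - lambda_i), which multiplies out to x^10 - 30x^9 + 390x^8 - 2880x^7 + 13305x^6 - 39882x^5 + 77640x^4 - 94800x^3 + 66000x^2 - 20000x. Since p(0) = det(-L) = 0, x divides p(x). There is one zero in the spectrum, matching the 1 component.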